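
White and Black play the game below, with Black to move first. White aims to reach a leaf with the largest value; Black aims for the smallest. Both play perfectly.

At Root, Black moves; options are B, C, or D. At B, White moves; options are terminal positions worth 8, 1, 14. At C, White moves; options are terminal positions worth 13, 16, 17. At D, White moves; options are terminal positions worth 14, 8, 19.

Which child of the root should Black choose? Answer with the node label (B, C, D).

B (White): max(8, 1, 14) = 14
C (White): max(13, 16, 17) = 17
D (White): max(14, 8, 19) = 19
Root (Black): min(14, 17, 19) = 14
Black picks the child with the lowest value: B (value 14).

B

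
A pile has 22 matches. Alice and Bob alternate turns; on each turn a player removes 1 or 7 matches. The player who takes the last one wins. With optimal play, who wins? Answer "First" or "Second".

Compute winning (W) and losing (L) positions by backward induction:
i:   0  1  2  3  4  5  6  7  8  9 10 11 12 13 14 15 16 17 18 19 20 21 22
     L  W  L  W  L  W  L  W  L  W  L  W  L  W  L  W  L  W  L  W  L  W  L
Position 22 is L, so the second player wins.

Second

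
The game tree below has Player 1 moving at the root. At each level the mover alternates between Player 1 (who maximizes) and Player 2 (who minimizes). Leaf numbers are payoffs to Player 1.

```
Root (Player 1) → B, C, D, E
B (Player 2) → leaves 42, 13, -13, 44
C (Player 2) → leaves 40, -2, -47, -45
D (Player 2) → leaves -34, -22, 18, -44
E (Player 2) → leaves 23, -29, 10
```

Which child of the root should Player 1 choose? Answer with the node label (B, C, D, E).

B (Player 2): min(42, 13, -13, 44) = -13
C (Player 2): min(40, -2, -47, -45) = -47
D (Player 2): min(-34, -22, 18, -44) = -44
E (Player 2): min(23, -29, 10) = -29
Root (Player 1): max(-13, -47, -44, -29) = -13
Player 1 picks the child with the highest value: B (value -13).

B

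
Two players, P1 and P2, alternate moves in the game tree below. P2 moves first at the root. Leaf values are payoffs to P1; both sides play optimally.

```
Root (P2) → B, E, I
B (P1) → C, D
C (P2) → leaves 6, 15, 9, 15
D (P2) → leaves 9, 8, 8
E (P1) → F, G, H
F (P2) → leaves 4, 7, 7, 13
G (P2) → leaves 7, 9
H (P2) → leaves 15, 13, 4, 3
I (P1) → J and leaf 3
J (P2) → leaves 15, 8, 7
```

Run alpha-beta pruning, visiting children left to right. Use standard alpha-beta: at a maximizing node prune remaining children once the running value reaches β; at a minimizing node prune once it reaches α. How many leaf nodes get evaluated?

19

C [α=-∞,β=+∞]: v=6
D [α=6,β=+∞]: v=8
B [α=-∞,β=+∞]: v=8
F [α=-∞,β=8]: v=4
G [α=4,β=8]: v=7
H [α=7,β=8]: v=4 after child 3 ≤ α → α-cutoff, skip 1
E [α=-∞,β=8]: v=7
J [α=-∞,β=7]: v=7
I [α=-∞,β=7]: v=7 after child 1 ≥ β → β-cutoff, skip 1
Root [α=-∞,β=+∞]: v=7
Leaves evaluated: 19 of 21.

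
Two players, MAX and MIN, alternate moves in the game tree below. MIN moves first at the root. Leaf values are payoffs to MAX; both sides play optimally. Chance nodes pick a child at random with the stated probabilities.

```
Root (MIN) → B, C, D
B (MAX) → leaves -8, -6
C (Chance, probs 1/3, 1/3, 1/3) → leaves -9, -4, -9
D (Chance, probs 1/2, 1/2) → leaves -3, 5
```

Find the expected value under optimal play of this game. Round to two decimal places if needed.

B (MAX): max(-8, -6) = -6
C (Chance): 1/3·-9 + 1/3·-4 + 1/3·-9 = -7.33
D (Chance): 1/2·-3 + 1/2·5 = 1
Root (MIN): min(-6, -7.33, 1) = -7.33

-7.33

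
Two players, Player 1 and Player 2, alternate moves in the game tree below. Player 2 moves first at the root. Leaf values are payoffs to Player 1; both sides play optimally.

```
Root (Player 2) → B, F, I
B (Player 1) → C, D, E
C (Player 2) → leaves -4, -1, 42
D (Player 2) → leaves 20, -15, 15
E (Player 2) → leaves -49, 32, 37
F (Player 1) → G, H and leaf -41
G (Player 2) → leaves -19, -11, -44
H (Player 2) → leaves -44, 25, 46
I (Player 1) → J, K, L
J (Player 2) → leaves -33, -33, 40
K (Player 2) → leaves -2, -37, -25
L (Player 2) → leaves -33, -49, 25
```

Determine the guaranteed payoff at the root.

-41

C (Player 2): min(-4, -1, 42) = -4
D (Player 2): min(20, -15, 15) = -15
E (Player 2): min(-49, 32, 37) = -49
B (Player 1): max(-4, -15, -49) = -4
G (Player 2): min(-19, -11, -44) = -44
H (Player 2): min(-44, 25, 46) = -44
F (Player 1): max(-44, -44, -41) = -41
J (Player 2): min(-33, -33, 40) = -33
K (Player 2): min(-2, -37, -25) = -37
L (Player 2): min(-33, -49, 25) = -49
I (Player 1): max(-33, -37, -49) = -33
Root (Player 2): min(-4, -41, -33) = -41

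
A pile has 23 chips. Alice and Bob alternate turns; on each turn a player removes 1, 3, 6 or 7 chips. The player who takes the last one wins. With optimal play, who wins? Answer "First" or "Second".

W/L table (W = player to move can force a win):
i:   0  1  2  3  4  5  6  7  8  9 10 11 12 13 14 15 16 17 18 19 20 21 22 23
     L  W  L  W  L  W  W  W  W  W  W  W  L  W  L  W  L  W  W  W  W  W  W  W
Position 23 is W, so the first player wins.

First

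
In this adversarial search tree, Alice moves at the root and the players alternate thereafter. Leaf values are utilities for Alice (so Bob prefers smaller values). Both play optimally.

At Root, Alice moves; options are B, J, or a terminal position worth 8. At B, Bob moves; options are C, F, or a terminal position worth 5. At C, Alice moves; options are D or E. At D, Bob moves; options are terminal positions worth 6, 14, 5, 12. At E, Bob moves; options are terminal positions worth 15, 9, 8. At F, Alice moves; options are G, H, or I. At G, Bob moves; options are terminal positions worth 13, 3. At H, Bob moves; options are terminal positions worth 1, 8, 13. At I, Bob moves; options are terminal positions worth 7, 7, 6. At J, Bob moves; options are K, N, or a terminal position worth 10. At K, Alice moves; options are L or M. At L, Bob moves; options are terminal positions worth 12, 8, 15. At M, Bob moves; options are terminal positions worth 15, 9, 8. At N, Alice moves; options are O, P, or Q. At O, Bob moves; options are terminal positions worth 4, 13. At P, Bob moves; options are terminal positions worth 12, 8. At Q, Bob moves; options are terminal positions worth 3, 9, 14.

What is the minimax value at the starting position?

8

D (Bob): min(6, 14, 5, 12) = 5
E (Bob): min(15, 9, 8) = 8
C (Alice): max(5, 8) = 8
G (Bob): min(13, 3) = 3
H (Bob): min(1, 8, 13) = 1
I (Bob): min(7, 7, 6) = 6
F (Alice): max(3, 1, 6) = 6
B (Bob): min(8, 6, 5) = 5
L (Bob): min(12, 8, 15) = 8
M (Bob): min(15, 9, 8) = 8
K (Alice): max(8, 8) = 8
O (Bob): min(4, 13) = 4
P (Bob): min(12, 8) = 8
Q (Bob): min(3, 9, 14) = 3
N (Alice): max(4, 8, 3) = 8
J (Bob): min(8, 8, 10) = 8
Root (Alice): max(5, 8, 8) = 8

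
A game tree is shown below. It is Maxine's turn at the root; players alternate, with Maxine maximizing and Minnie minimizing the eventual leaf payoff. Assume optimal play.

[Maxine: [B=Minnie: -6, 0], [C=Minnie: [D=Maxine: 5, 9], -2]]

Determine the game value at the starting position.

-2

B (Minnie): min(-6, 0) = -6
D (Maxine): max(5, 9) = 9
C (Minnie): min(9, -2) = -2
Root (Maxine): max(-6, -2) = -2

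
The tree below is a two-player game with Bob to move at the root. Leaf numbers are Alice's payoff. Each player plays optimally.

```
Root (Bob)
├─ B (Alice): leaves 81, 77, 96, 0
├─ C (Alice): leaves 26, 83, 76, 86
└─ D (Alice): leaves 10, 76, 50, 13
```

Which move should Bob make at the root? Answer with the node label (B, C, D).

D

B (Alice): max(81, 77, 96, 0) = 96
C (Alice): max(26, 83, 76, 86) = 86
D (Alice): max(10, 76, 50, 13) = 76
Root (Bob): min(96, 86, 76) = 76
Bob picks the child with the lowest value: D (value 76).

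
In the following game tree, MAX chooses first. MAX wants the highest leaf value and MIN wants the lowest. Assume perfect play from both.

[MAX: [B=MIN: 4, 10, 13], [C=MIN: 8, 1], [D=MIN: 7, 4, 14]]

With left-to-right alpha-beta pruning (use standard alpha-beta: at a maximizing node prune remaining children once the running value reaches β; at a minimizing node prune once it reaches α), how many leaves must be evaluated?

7

B [α=-∞,β=+∞]: v=4
C [α=4,β=+∞]: v=1
D [α=4,β=+∞]: v=4 after child 2 ≤ α → α-cutoff, skip 1
Root [α=-∞,β=+∞]: v=4
Leaves evaluated: 7 of 8.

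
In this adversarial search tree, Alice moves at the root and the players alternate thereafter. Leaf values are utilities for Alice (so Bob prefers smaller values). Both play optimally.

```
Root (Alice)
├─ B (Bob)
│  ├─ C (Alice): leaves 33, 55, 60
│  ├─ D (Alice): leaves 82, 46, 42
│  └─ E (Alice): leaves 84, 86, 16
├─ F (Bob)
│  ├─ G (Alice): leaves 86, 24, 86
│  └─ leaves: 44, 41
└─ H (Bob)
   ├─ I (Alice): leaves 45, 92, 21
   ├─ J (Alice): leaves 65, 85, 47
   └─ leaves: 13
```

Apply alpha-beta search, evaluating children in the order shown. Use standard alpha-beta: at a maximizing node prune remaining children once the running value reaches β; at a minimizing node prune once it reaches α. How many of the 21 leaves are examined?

16

C [α=-∞,β=+∞]: v=60
D [α=-∞,β=60]: v=82 after child 1 ≥ β → β-cutoff, skip 2
E [α=-∞,β=60]: v=84 after child 1 ≥ β → β-cutoff, skip 2
B [α=-∞,β=+∞]: v=60
G [α=60,β=+∞]: v=86
F [α=60,β=+∞]: v=44 after child 2 ≤ α → α-cutoff, skip 1
I [α=60,β=+∞]: v=92
J [α=60,β=92]: v=85
H [α=60,β=+∞]: v=13
Root [α=-∞,β=+∞]: v=60
Leaves evaluated: 16 of 21.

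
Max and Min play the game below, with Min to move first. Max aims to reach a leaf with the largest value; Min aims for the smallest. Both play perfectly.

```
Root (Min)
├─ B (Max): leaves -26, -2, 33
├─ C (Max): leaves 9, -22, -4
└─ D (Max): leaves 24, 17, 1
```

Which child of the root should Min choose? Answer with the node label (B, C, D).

C

B (Max): max(-26, -2, 33) = 33
C (Max): max(9, -22, -4) = 9
D (Max): max(24, 17, 1) = 24
Root (Min): min(33, 9, 24) = 9
Min picks the child with the lowest value: C (value 9).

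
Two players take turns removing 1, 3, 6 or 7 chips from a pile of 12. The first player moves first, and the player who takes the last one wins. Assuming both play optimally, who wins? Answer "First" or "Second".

Second

Compute winning (W) and losing (L) positions by backward induction:
i:   0  1  2  3  4  5  6  7  8  9 10 11 12
     L  W  L  W  L  W  W  W  W  W  W  W  L
Position 12 is L, so the second player wins.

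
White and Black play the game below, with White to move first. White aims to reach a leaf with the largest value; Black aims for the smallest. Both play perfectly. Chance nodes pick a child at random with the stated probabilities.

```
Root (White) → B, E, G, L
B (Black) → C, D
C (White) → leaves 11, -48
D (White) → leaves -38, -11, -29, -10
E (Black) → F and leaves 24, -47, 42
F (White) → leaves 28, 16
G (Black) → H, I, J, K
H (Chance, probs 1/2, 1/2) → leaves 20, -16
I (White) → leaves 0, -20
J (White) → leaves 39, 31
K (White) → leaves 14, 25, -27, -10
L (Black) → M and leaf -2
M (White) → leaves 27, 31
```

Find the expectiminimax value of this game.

C (White): max(11, -48) = 11
D (White): max(-38, -11, -29, -10) = -10
B (Black): min(11, -10) = -10
F (White): max(28, 16) = 28
E (Black): min(28, 24, -47, 42) = -47
H (Chance): 1/2·20 + 1/2·-16 = 2
I (White): max(0, -20) = 0
J (White): max(39, 31) = 39
K (White): max(14, 25, -27, -10) = 25
G (Black): min(2, 0, 39, 25) = 0
M (White): max(27, 31) = 31
L (Black): min(31, -2) = -2
Root (White): max(-10, -47, 0, -2) = 0

0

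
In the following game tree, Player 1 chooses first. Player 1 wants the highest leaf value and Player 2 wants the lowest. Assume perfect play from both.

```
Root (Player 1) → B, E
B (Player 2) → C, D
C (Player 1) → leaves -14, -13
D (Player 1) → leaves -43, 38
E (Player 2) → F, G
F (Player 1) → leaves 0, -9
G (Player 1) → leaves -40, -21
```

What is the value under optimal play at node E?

F: max(0, -9) = 0
G: max(-40, -21) = -21
E: min(0, -21) = -21

-21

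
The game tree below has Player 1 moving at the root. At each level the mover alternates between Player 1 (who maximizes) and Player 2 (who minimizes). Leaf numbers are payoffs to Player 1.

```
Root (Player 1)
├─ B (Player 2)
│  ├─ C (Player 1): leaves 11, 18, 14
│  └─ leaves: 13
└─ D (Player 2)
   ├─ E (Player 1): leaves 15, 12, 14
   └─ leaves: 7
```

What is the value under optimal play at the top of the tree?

13

C (Player 1): max(11, 18, 14) = 18
B (Player 2): min(18, 13) = 13
E (Player 1): max(15, 12, 14) = 15
D (Player 2): min(15, 7) = 7
Root (Player 1): max(13, 7) = 13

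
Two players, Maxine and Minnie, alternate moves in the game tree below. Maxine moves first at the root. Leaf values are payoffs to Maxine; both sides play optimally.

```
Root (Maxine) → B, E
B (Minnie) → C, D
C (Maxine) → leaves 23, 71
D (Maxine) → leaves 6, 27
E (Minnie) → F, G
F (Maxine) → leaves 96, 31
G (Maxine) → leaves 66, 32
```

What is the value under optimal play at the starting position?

C (Maxine): max(23, 71) = 71
D (Maxine): max(6, 27) = 27
B (Minnie): min(71, 27) = 27
F (Maxine): max(96, 31) = 96
G (Maxine): max(66, 32) = 66
E (Minnie): min(96, 66) = 66
Root (Maxine): max(27, 66) = 66

66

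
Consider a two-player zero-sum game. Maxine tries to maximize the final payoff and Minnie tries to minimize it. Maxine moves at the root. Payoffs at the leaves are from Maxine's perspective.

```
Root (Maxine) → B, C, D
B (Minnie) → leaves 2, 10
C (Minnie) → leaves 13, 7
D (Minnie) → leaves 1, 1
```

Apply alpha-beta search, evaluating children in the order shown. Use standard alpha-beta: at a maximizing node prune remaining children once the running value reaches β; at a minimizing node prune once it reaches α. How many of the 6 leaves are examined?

5

B [α=-∞,β=+∞]: v=2
C [α=2,β=+∞]: v=7
D [α=7,β=+∞]: v=1 after child 1 ≤ α → α-cutoff, skip 1
Root [α=-∞,β=+∞]: v=7
Leaves evaluated: 5 of 6.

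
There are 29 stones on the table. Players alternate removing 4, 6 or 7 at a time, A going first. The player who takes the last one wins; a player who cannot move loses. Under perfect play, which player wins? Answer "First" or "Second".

Positions where the player to move wins (W) vs loses (L):
i:   0  1  2  3  4  5  6  7  8  9 10 11 12 13 14 15 16 17 18 19 20 21 22 23 24 25 26 27 28 29
     L  L  L  L  W  W  W  W  W  W  W  L  L  L  L  W  W  W  W  W  W  W  L  L  L  L  W  W  W  W
Position 29 is W, so the first player wins.

First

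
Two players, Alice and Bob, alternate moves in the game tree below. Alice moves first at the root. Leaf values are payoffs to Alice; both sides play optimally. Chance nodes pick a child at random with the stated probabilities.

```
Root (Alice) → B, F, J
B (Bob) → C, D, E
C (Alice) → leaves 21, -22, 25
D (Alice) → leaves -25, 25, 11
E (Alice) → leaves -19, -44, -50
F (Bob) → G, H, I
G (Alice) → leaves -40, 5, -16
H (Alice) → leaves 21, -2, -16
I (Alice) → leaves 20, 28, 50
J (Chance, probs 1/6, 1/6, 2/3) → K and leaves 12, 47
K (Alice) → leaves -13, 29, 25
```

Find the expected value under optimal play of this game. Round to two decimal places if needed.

C (Alice): max(21, -22, 25) = 25
D (Alice): max(-25, 25, 11) = 25
E (Alice): max(-19, -44, -50) = -19
B (Bob): min(25, 25, -19) = -19
G (Alice): max(-40, 5, -16) = 5
H (Alice): max(21, -2, -16) = 21
I (Alice): max(20, 28, 50) = 50
F (Bob): min(5, 21, 50) = 5
K (Alice): max(-13, 29, 25) = 29
J (Chance): 1/6·29 + 1/6·12 + 2/3·47 = 38.17
Root (Alice): max(-19, 5, 38.17) = 38.17

38.17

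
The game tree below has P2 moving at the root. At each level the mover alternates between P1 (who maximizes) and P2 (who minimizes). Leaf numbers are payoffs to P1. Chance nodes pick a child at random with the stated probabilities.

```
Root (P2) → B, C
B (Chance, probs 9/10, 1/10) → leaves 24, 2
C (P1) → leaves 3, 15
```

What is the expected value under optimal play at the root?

15

B (Chance): 9/10·24 + 1/10·2 = 21.8
C (P1): max(3, 15) = 15
Root (P2): min(21.8, 15) = 15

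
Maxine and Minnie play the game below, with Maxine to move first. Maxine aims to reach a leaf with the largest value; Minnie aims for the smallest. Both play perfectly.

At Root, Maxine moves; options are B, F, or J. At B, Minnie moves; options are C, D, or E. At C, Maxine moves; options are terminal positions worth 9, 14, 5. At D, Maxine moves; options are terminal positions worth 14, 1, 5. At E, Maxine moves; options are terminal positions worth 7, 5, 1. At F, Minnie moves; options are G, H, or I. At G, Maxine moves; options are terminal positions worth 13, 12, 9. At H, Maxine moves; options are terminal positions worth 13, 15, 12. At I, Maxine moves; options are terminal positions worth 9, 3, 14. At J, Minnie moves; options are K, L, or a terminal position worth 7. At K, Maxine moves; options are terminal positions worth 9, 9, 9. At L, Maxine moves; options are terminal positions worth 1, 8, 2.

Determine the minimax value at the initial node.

13

C (Maxine): max(9, 14, 5) = 14
D (Maxine): max(14, 1, 5) = 14
E (Maxine): max(7, 5, 1) = 7
B (Minnie): min(14, 14, 7) = 7
G (Maxine): max(13, 12, 9) = 13
H (Maxine): max(13, 15, 12) = 15
I (Maxine): max(9, 3, 14) = 14
F (Minnie): min(13, 15, 14) = 13
K (Maxine): max(9, 9, 9) = 9
L (Maxine): max(1, 8, 2) = 8
J (Minnie): min(9, 8, 7) = 7
Root (Maxine): max(7, 13, 7) = 13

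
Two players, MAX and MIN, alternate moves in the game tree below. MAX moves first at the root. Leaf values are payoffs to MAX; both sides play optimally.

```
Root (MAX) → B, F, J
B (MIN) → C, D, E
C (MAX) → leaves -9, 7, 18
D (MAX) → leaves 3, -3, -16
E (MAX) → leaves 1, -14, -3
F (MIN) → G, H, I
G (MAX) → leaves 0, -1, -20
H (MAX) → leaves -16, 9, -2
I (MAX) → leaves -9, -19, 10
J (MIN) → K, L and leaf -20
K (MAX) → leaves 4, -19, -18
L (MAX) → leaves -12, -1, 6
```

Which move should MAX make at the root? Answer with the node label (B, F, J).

C (MAX): max(-9, 7, 18) = 18
D (MAX): max(3, -3, -16) = 3
E (MAX): max(1, -14, -3) = 1
B (MIN): min(18, 3, 1) = 1
G (MAX): max(0, -1, -20) = 0
H (MAX): max(-16, 9, -2) = 9
I (MAX): max(-9, -19, 10) = 10
F (MIN): min(0, 9, 10) = 0
K (MAX): max(4, -19, -18) = 4
L (MAX): max(-12, -1, 6) = 6
J (MIN): min(4, 6, -20) = -20
Root (MAX): max(1, 0, -20) = 1
MAX picks the child with the highest value: B (value 1).

B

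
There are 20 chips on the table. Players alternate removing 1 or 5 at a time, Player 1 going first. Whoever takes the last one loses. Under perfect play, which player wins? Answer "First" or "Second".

First

W/L table (W = player to move can force a win):
i:   0  1  2  3  4  5  6  7  8  9 10 11 12 13 14 15 16 17 18 19 20
     W  L  W  L  W  L  W  L  W  L  W  L  W  L  W  L  W  L  W  L  W
Position 20 is W, so the first player wins.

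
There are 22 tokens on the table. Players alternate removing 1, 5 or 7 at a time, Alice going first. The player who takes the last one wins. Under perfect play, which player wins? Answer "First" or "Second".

Second

Positions where the player to move wins (W) vs loses (L):
i:   0  1  2  3  4  5  6  7  8  9 10 11 12 13 14 15 16 17 18 19 20 21 22
     L  W  L  W  L  W  L  W  L  W  L  W  L  W  L  W  L  W  L  W  L  W  L
Position 22 is L, so the second player wins.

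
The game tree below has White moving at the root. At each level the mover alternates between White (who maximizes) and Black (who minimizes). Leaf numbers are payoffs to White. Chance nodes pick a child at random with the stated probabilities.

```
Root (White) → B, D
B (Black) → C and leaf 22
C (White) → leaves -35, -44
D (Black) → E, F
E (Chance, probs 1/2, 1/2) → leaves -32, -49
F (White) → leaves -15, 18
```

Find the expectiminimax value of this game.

-35

C (White): max(-35, -44) = -35
B (Black): min(-35, 22) = -35
E (Chance): 1/2·-32 + 1/2·-49 = -40.5
F (White): max(-15, 18) = 18
D (Black): min(-40.5, 18) = -40.5
Root (White): max(-35, -40.5) = -35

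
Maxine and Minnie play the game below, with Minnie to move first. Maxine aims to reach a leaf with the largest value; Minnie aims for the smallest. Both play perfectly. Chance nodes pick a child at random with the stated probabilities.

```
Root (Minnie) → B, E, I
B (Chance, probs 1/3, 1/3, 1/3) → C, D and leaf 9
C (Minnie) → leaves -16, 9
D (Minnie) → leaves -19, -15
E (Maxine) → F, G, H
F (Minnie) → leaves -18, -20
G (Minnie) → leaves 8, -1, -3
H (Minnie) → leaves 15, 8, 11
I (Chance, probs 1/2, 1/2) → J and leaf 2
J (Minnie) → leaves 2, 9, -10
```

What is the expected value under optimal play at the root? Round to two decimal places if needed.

-8.67

C (Minnie): min(-16, 9) = -16
D (Minnie): min(-19, -15) = -19
B (Chance): 1/3·-16 + 1/3·-19 + 1/3·9 = -8.67
F (Minnie): min(-18, -20) = -20
G (Minnie): min(8, -1, -3) = -3
H (Minnie): min(15, 8, 11) = 8
E (Maxine): max(-20, -3, 8) = 8
J (Minnie): min(2, 9, -10) = -10
I (Chance): 1/2·-10 + 1/2·2 = -4
Root (Minnie): min(-8.67, 8, -4) = -8.67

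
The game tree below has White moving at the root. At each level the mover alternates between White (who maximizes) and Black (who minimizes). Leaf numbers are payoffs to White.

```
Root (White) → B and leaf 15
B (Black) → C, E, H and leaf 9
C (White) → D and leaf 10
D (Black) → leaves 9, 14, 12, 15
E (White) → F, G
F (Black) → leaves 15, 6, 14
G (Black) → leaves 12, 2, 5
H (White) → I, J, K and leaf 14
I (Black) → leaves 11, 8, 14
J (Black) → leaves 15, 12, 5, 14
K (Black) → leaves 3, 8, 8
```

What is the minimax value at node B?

D: min(9, 14, 12, 15) = 9
C: max(9, 10) = 10
F: min(15, 6, 14) = 6
G: min(12, 2, 5) = 2
E: max(6, 2) = 6
I: min(11, 8, 14) = 8
J: min(15, 12, 5, 14) = 5
K: min(3, 8, 8) = 3
H: max(8, 5, 3, 14) = 14
B: min(10, 6, 14, 9) = 6

6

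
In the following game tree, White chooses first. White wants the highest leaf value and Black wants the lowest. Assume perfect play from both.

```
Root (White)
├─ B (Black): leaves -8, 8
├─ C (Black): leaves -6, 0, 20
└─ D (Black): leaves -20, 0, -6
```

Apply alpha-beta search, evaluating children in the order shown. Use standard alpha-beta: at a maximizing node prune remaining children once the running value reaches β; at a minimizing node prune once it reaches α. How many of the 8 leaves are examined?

B [α=-∞,β=+∞]: v=-8
C [α=-8,β=+∞]: v=-6
D [α=-6,β=+∞]: v=-20 after child 1 ≤ α → α-cutoff, skip 2
Root [α=-∞,β=+∞]: v=-6
Leaves evaluated: 6 of 8.

6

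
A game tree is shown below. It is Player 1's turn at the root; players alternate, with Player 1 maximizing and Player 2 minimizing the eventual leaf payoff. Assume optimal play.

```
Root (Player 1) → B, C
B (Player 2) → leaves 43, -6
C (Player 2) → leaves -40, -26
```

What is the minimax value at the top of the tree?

-6

B (Player 2): min(43, -6) = -6
C (Player 2): min(-40, -26) = -40
Root (Player 1): max(-6, -40) = -6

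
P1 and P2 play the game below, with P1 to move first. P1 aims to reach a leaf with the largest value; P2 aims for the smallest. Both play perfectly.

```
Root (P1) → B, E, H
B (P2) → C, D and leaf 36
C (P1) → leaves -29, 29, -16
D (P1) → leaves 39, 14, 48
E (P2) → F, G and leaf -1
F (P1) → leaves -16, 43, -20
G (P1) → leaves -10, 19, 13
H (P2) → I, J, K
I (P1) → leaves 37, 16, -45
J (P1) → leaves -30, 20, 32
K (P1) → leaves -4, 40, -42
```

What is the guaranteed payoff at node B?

29

C: max(-29, 29, -16) = 29
D: max(39, 14, 48) = 48
B: min(29, 48, 36) = 29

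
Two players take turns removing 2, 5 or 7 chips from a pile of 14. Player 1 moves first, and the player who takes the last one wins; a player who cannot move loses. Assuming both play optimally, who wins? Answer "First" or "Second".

Second

Mark each pile size as W (mover wins) or L (mover loses):
i:   0  1  2  3  4  5  6  7  8  9 10 11 12 13 14
     L  L  W  W  L  W  W  W  W  W  L  W  W  L  L
Position 14 is L, so the second player wins.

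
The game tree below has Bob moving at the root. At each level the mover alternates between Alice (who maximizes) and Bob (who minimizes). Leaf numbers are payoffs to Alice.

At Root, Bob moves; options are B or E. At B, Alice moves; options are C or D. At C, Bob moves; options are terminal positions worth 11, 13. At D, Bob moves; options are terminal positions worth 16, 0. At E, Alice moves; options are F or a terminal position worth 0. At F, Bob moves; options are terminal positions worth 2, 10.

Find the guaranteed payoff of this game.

C (Bob): min(11, 13) = 11
D (Bob): min(16, 0) = 0
B (Alice): max(11, 0) = 11
F (Bob): min(2, 10) = 2
E (Alice): max(2, 0) = 2
Root (Bob): min(11, 2) = 2

2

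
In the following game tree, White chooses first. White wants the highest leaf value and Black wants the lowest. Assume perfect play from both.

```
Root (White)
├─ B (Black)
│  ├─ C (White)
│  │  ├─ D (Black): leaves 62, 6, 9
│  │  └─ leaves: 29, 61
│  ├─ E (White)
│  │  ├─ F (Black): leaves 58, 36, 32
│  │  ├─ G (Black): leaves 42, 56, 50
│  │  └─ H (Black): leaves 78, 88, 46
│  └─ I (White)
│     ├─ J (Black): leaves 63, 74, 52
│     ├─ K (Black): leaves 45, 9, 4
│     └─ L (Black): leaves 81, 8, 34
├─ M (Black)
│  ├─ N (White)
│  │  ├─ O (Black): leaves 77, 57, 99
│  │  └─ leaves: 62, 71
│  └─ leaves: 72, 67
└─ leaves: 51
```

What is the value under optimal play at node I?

52

J: min(63, 74, 52) = 52
K: min(45, 9, 4) = 4
L: min(81, 8, 34) = 8
I: max(52, 4, 8) = 52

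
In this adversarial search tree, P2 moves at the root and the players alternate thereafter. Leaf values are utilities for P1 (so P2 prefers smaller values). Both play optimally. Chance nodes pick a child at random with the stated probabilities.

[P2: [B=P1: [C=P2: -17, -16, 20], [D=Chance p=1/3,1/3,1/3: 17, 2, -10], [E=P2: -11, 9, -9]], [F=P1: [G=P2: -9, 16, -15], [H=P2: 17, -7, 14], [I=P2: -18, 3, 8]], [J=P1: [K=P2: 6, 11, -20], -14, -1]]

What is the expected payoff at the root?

-7

C (P2): min(-17, -16, 20) = -17
D (Chance): 1/3·17 + 1/3·2 + 1/3·-10 = 3
E (P2): min(-11, 9, -9) = -11
B (P1): max(-17, 3, -11) = 3
G (P2): min(-9, 16, -15) = -15
H (P2): min(17, -7, 14) = -7
I (P2): min(-18, 3, 8) = -18
F (P1): max(-15, -7, -18) = -7
K (P2): min(6, 11, -20) = -20
J (P1): max(-20, -14, -1) = -1
Root (P2): min(3, -7, -1) = -7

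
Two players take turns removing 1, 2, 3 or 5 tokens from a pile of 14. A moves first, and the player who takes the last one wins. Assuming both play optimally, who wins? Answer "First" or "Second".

Compute winning (W) and losing (L) positions by backward induction:
i:   0  1  2  3  4  5  6  7  8  9 10 11 12 13 14
     L  W  W  W  L  W  W  W  L  W  W  W  L  W  W
Position 14 is W, so the first player wins.

First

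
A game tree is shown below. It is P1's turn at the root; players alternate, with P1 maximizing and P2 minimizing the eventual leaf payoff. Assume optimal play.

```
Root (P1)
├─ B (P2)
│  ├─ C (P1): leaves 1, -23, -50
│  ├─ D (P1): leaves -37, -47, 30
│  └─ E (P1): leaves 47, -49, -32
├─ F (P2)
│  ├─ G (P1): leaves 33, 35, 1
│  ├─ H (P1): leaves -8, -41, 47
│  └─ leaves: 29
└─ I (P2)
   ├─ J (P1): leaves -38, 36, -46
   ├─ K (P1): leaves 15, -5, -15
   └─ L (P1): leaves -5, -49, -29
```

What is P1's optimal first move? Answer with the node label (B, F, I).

F

C (P1): max(1, -23, -50) = 1
D (P1): max(-37, -47, 30) = 30
E (P1): max(47, -49, -32) = 47
B (P2): min(1, 30, 47) = 1
G (P1): max(33, 35, 1) = 35
H (P1): max(-8, -41, 47) = 47
F (P2): min(35, 47, 29) = 29
J (P1): max(-38, 36, -46) = 36
K (P1): max(15, -5, -15) = 15
L (P1): max(-5, -49, -29) = -5
I (P2): min(36, 15, -5) = -5
Root (P1): max(1, 29, -5) = 29
P1 picks the child with the highest value: F (value 29).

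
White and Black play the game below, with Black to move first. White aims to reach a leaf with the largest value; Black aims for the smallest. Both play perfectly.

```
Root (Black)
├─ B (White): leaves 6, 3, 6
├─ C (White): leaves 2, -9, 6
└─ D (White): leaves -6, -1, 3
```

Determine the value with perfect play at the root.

B (White): max(6, 3, 6) = 6
C (White): max(2, -9, 6) = 6
D (White): max(-6, -1, 3) = 3
Root (Black): min(6, 6, 3) = 3

3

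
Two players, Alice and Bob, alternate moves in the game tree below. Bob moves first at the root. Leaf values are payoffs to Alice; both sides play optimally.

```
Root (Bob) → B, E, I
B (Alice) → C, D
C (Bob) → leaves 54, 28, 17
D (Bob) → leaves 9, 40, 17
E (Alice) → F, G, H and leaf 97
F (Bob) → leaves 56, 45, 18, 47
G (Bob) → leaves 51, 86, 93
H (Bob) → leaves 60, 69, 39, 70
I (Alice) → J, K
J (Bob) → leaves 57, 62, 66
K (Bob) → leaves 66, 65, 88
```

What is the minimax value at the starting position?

17

C (Bob): min(54, 28, 17) = 17
D (Bob): min(9, 40, 17) = 9
B (Alice): max(17, 9) = 17
F (Bob): min(56, 45, 18, 47) = 18
G (Bob): min(51, 86, 93) = 51
H (Bob): min(60, 69, 39, 70) = 39
E (Alice): max(18, 51, 39, 97) = 97
J (Bob): min(57, 62, 66) = 57
K (Bob): min(66, 65, 88) = 65
I (Alice): max(57, 65) = 65
Root (Bob): min(17, 97, 65) = 17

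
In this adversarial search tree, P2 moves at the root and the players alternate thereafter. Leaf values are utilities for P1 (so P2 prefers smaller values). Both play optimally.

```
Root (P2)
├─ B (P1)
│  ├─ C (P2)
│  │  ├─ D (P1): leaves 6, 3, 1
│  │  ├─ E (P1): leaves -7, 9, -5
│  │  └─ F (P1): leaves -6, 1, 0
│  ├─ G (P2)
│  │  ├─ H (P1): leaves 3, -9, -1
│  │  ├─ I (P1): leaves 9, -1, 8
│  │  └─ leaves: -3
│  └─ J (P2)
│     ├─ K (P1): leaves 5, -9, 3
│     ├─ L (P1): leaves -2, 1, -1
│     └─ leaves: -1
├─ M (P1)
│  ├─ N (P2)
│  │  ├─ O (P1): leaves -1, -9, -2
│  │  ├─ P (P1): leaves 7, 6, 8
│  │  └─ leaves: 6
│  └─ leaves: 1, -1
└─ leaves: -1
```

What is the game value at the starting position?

-1

D (P1): max(6, 3, 1) = 6
E (P1): max(-7, 9, -5) = 9
F (P1): max(-6, 1, 0) = 1
C (P2): min(6, 9, 1) = 1
H (P1): max(3, -9, -1) = 3
I (P1): max(9, -1, 8) = 9
G (P2): min(3, 9, -3) = -3
K (P1): max(5, -9, 3) = 5
L (P1): max(-2, 1, -1) = 1
J (P2): min(5, 1, -1) = -1
B (P1): max(1, -3, -1) = 1
O (P1): max(-1, -9, -2) = -1
P (P1): max(7, 6, 8) = 8
N (P2): min(-1, 8, 6) = -1
M (P1): max(-1, 1, -1) = 1
Root (P2): min(1, 1, -1) = -1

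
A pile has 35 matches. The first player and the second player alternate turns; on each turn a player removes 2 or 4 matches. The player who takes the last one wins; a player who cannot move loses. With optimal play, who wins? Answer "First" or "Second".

First

Mark each pile size as W (mover wins) or L (mover loses):
i:   0  1  2  3  4  5  6  7  8  9 10 11 12 13 14 15 16 17 18 19 20 21 22 23 24 25 26 27 28 29 30 31 32 33 34 35
     L  L  W  W  W  W  L  L  W  W  W  W  L  L  W  W  W  W  L  L  W  W  W  W  L  L  W  W  W  W  L  L  W  W  W  W
Position 35 is W, so the first player wins.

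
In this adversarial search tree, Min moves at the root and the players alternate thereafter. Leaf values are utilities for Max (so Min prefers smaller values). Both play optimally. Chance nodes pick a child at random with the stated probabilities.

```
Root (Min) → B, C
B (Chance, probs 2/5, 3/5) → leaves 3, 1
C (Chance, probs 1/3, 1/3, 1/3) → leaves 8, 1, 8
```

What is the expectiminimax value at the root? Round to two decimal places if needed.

B (Chance): 2/5·3 + 3/5·1 = 1.8
C (Chance): 1/3·8 + 1/3·1 + 1/3·8 = 5.67
Root (Min): min(1.8, 5.67) = 1.8

1.8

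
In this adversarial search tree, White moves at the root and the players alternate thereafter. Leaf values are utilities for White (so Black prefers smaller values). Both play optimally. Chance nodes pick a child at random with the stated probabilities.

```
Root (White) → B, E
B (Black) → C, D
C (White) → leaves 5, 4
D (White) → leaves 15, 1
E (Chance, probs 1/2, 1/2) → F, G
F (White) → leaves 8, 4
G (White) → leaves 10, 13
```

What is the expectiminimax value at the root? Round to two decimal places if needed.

C (White): max(5, 4) = 5
D (White): max(15, 1) = 15
B (Black): min(5, 15) = 5
F (White): max(8, 4) = 8
G (White): max(10, 13) = 13
E (Chance): 1/2·8 + 1/2·13 = 10.5
Root (White): max(5, 10.5) = 10.5

10.5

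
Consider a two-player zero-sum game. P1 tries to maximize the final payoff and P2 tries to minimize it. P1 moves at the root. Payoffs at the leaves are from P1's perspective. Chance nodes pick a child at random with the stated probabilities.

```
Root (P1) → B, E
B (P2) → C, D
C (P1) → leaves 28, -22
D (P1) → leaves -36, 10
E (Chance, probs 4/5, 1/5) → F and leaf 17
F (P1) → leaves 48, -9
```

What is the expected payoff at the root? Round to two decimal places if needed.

C (P1): max(28, -22) = 28
D (P1): max(-36, 10) = 10
B (P2): min(28, 10) = 10
F (P1): max(48, -9) = 48
E (Chance): 4/5·48 + 1/5·17 = 41.8
Root (P1): max(10, 41.8) = 41.8

41.8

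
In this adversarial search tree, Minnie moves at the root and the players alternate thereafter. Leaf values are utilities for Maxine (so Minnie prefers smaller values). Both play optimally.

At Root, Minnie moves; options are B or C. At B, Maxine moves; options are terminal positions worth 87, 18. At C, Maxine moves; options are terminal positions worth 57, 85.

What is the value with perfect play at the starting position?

85

B (Maxine): max(87, 18) = 87
C (Maxine): max(57, 85) = 85
Root (Minnie): min(87, 85) = 85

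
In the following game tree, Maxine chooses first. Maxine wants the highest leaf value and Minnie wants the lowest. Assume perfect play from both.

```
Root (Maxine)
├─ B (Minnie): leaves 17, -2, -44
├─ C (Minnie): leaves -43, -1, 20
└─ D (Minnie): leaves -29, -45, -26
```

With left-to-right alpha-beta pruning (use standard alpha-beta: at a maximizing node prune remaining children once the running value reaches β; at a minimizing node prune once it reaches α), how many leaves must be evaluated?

8

B [α=-∞,β=+∞]: v=-44
C [α=-44,β=+∞]: v=-43
D [α=-43,β=+∞]: v=-45 after child 2 ≤ α → α-cutoff, skip 1
Root [α=-∞,β=+∞]: v=-43
Leaves evaluated: 8 of 9.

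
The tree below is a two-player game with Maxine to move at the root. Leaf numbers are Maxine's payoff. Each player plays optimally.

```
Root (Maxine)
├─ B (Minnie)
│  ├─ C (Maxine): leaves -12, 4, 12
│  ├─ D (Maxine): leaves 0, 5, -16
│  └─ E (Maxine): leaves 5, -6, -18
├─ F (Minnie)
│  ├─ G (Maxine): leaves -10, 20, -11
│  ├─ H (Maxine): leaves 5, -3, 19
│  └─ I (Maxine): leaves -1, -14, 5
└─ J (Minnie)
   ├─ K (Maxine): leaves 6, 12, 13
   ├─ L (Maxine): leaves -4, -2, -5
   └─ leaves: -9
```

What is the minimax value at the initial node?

5

C (Maxine): max(-12, 4, 12) = 12
D (Maxine): max(0, 5, -16) = 5
E (Maxine): max(5, -6, -18) = 5
B (Minnie): min(12, 5, 5) = 5
G (Maxine): max(-10, 20, -11) = 20
H (Maxine): max(5, -3, 19) = 19
I (Maxine): max(-1, -14, 5) = 5
F (Minnie): min(20, 19, 5) = 5
K (Maxine): max(6, 12, 13) = 13
L (Maxine): max(-4, -2, -5) = -2
J (Minnie): min(13, -2, -9) = -9
Root (Maxine): max(5, 5, -9) = 5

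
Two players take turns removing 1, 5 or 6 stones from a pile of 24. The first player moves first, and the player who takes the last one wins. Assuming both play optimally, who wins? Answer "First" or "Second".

Positions where the player to move wins (W) vs loses (L):
i:   0  1  2  3  4  5  6  7  8  9 10 11 12 13 14 15 16 17 18 19 20 21 22 23 24
     L  W  L  W  L  W  W  W  W  W  W  L  W  L  W  L  W  W  W  W  W  W  L  W  L
Position 24 is L, so the second player wins.

Second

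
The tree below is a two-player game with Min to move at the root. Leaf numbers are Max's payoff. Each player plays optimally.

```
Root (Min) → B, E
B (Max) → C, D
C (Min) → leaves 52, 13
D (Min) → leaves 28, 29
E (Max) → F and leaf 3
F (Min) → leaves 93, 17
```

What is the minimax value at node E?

17

F: min(93, 17) = 17
E: max(17, 3) = 17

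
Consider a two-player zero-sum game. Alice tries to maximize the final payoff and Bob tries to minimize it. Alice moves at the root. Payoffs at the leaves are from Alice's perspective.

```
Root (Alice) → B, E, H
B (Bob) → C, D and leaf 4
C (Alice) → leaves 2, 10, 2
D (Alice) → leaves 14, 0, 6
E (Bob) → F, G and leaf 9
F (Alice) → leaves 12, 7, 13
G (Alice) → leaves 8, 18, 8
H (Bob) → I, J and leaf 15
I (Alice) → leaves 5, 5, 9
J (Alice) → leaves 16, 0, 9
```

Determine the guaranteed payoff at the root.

9

C (Alice): max(2, 10, 2) = 10
D (Alice): max(14, 0, 6) = 14
B (Bob): min(10, 14, 4) = 4
F (Alice): max(12, 7, 13) = 13
G (Alice): max(8, 18, 8) = 18
E (Bob): min(13, 18, 9) = 9
I (Alice): max(5, 5, 9) = 9
J (Alice): max(16, 0, 9) = 16
H (Bob): min(9, 16, 15) = 9
Root (Alice): max(4, 9, 9) = 9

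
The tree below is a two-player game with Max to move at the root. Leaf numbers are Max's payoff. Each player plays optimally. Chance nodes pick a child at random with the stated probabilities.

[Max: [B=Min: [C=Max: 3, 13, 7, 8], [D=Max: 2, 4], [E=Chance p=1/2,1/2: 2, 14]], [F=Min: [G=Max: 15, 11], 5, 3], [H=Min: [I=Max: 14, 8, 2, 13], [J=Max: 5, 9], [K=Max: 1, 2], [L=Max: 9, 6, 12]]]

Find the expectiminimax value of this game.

4

C (Max): max(3, 13, 7, 8) = 13
D (Max): max(2, 4) = 4
E (Chance): 1/2·2 + 1/2·14 = 8
B (Min): min(13, 4, 8) = 4
G (Max): max(15, 11) = 15
F (Min): min(15, 5, 3) = 3
I (Max): max(14, 8, 2, 13) = 14
J (Max): max(5, 9) = 9
K (Max): max(1, 2) = 2
L (Max): max(9, 6, 12) = 12
H (Min): min(14, 9, 2, 12) = 2
Root (Max): max(4, 3, 2) = 4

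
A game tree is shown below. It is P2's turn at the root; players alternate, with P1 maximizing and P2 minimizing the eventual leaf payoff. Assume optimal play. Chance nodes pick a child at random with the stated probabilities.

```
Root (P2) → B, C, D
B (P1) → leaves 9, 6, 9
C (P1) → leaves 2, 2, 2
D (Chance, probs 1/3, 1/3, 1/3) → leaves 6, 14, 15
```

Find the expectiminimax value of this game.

B (P1): max(9, 6, 9) = 9
C (P1): max(2, 2, 2) = 2
D (Chance): 1/3·6 + 1/3·14 + 1/3·15 = 11.67
Root (P2): min(9, 2, 11.67) = 2

2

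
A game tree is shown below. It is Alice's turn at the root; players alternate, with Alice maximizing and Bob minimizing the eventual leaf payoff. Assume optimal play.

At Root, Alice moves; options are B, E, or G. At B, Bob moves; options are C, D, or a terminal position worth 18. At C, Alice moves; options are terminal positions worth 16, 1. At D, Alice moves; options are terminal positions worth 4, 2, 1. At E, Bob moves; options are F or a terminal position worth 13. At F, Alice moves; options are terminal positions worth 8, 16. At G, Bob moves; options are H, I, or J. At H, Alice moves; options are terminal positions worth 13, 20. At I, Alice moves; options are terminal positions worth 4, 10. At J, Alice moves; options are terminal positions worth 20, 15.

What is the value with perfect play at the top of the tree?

C (Alice): max(16, 1) = 16
D (Alice): max(4, 2, 1) = 4
B (Bob): min(16, 4, 18) = 4
F (Alice): max(8, 16) = 16
E (Bob): min(16, 13) = 13
H (Alice): max(13, 20) = 20
I (Alice): max(4, 10) = 10
J (Alice): max(20, 15) = 20
G (Bob): min(20, 10, 20) = 10
Root (Alice): max(4, 13, 10) = 13

13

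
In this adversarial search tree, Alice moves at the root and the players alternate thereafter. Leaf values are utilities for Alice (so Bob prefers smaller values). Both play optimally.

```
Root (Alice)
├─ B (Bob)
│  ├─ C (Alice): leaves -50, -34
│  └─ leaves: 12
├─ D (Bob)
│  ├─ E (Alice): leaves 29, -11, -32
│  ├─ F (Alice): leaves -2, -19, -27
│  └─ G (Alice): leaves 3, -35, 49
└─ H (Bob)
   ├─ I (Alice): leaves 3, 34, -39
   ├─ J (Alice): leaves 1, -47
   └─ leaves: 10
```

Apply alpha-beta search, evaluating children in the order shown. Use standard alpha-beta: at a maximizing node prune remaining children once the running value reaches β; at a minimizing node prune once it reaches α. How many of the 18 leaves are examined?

C [α=-∞,β=+∞]: v=-34
B [α=-∞,β=+∞]: v=-34
E [α=-34,β=+∞]: v=29
F [α=-34,β=29]: v=-2
G [α=-34,β=-2]: v=3 after child 1 ≥ β → β-cutoff, skip 2
D [α=-34,β=+∞]: v=-2
I [α=-2,β=+∞]: v=34
J [α=-2,β=34]: v=1
H [α=-2,β=+∞]: v=1
Root [α=-∞,β=+∞]: v=1
Leaves evaluated: 16 of 18.

16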